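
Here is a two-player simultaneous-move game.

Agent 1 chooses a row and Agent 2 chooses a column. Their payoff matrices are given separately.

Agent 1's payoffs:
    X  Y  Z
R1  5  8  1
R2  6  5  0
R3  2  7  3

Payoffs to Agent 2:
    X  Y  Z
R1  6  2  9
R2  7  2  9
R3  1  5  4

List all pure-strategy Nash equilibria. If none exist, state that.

This game has no pure Nash equilibrium.

Mark each player's best response to every combination of opponents' strategies; a profile where every player is best-responding is a pure Nash equilibrium.
Agent 1 against X: payoffs 5, 6, 2 → best response R2.
Agent 1 against Y: payoffs 8, 5, 7 → best response R1.
Agent 1 against Z: payoffs 1, 0, 3 → best response R3.
Agent 2 against R1: payoffs 6, 2, 9 → best response Z.
Agent 2 against R2: payoffs 7, 2, 9 → best response Z.
Agent 2 against R3: payoffs 1, 5, 4 → best response Y.
No profile is a mutual best response for all players.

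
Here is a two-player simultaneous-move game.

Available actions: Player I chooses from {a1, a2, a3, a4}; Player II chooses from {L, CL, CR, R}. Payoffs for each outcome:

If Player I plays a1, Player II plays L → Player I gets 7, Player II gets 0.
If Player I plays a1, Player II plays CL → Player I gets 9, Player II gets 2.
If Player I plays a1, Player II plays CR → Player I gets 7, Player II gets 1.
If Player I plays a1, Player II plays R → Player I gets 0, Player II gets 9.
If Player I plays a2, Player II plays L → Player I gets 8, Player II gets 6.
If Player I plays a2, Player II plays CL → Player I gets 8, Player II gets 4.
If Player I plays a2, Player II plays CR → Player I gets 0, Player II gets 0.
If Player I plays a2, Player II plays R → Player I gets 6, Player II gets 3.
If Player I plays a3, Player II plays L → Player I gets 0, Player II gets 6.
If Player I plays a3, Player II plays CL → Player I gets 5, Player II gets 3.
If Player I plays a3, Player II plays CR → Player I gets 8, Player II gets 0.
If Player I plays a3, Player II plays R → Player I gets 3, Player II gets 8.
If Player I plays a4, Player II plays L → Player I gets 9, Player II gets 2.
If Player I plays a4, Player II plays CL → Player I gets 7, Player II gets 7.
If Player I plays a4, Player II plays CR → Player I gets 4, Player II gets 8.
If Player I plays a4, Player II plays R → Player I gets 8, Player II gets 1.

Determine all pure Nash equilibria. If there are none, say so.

For each strategy profile, look for a profitable unilateral deviation.
(a1, L): Player I can switch to a2 (7 → 8). Not NE.
(a1, CL): Player II can switch to R (2 → 9). Not NE.
(a1, CR): Player I can switch to a3 (7 → 8). Not NE.
(a1, R): Player I can switch to a2 (0 → 6). Not NE.
(a2, L): Player I can switch to a4 (8 → 9). Not NE.
(a2, CL): Player I can switch to a1 (8 → 9). Not NE.
(a2, CR): Player I can switch to a1 (0 → 7). Not NE.
(a2, R): Player I can switch to a4 (6 → 8). Not NE.
(a3, L): Player I can switch to a1 (0 → 7). Not NE.
(a3, CL): Player I can switch to a1 (5 → 9). Not NE.
(a3, CR): Player II can switch to L (0 → 6). Not NE.
(a3, R): Player I can switch to a2 (3 → 6). Not NE.
(The remaining 4 profiles each have a profitable deviation by the same check.)

No pure-strategy Nash equilibrium.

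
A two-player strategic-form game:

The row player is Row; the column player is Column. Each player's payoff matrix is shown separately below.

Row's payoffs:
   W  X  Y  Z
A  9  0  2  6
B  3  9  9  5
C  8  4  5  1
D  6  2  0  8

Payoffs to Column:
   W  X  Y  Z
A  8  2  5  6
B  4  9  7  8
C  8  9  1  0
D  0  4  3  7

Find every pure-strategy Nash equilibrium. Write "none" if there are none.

Row against W: payoffs 9, 3, 8, 6 → best response A.
Row against X: payoffs 0, 9, 4, 2 → best response B.
Row against Y: payoffs 2, 9, 5, 0 → best response B.
Row against Z: payoffs 6, 5, 1, 8 → best response D.
Column against A: payoffs 8, 2, 5, 6 → best response W.
Column against B: payoffs 4, 9, 7, 8 → best response X.
Column against C: payoffs 8, 9, 1, 0 → best response X.
Column against D: payoffs 0, 4, 3, 7 → best response Z.
Mutual best responses: (A, W); (B, X); (D, Z).

(A, W), (B, X), (D, Z)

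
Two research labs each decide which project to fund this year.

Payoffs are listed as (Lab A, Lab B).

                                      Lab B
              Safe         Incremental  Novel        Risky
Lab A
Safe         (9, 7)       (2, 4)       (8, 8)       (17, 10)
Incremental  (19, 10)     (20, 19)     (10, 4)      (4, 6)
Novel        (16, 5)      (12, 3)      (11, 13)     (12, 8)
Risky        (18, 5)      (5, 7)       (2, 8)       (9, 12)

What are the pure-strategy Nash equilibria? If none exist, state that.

The pure Nash equilibria are (Safe, Risky); (Incremental, Incremental); (Novel, Novel).

Lab A against Safe: payoffs 9, 19, 16, 18 → best response Incremental.
Lab A against Incremental: payoffs 2, 20, 12, 5 → best response Incremental.
Lab A against Novel: payoffs 8, 10, 11, 2 → best response Novel.
Lab A against Risky: payoffs 17, 4, 12, 9 → best response Safe.
Lab B against Safe: payoffs 7, 4, 8, 10 → best response Risky.
Lab B against Incremental: payoffs 10, 19, 4, 6 → best response Incremental.
Lab B against Novel: payoffs 5, 3, 13, 8 → best response Novel.
Lab B against Risky: payoffs 5, 7, 8, 12 → best response Risky.
Mutual best responses: (Safe, Risky); (Incremental, Incremental); (Novel, Novel).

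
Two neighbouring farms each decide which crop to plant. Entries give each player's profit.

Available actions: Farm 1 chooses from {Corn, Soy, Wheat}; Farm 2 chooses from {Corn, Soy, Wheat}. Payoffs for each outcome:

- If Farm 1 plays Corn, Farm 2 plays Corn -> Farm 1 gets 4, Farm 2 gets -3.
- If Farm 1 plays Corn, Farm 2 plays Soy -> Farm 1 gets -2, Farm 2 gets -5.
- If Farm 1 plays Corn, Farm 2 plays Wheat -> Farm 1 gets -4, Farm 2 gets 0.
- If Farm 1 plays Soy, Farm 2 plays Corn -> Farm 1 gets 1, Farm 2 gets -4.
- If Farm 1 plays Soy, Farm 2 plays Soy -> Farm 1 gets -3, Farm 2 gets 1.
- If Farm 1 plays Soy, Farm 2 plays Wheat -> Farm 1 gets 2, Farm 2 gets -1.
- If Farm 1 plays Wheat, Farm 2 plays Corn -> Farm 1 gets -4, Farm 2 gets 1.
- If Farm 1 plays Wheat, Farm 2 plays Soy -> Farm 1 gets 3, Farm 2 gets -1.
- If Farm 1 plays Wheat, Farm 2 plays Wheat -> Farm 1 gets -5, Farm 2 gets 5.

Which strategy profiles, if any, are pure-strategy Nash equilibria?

There is no pure-strategy Nash equilibrium.

(Corn, Corn): Farm 2 can switch to Wheat (-3 → 0). Not NE.
(Corn, Soy): Farm 1 can switch to Wheat (-2 → 3). Not NE.
(Corn, Wheat): Farm 1 can switch to Soy (-4 → 2). Not NE.
(Soy, Corn): Farm 1 can switch to Corn (1 → 4). Not NE.
(Soy, Soy): Farm 1 can switch to Corn (-3 → -2). Not NE.
(Soy, Wheat): Farm 2 can switch to Soy (-1 → 1). Not NE.
(The remaining 3 profiles each have a profitable deviation by the same check.)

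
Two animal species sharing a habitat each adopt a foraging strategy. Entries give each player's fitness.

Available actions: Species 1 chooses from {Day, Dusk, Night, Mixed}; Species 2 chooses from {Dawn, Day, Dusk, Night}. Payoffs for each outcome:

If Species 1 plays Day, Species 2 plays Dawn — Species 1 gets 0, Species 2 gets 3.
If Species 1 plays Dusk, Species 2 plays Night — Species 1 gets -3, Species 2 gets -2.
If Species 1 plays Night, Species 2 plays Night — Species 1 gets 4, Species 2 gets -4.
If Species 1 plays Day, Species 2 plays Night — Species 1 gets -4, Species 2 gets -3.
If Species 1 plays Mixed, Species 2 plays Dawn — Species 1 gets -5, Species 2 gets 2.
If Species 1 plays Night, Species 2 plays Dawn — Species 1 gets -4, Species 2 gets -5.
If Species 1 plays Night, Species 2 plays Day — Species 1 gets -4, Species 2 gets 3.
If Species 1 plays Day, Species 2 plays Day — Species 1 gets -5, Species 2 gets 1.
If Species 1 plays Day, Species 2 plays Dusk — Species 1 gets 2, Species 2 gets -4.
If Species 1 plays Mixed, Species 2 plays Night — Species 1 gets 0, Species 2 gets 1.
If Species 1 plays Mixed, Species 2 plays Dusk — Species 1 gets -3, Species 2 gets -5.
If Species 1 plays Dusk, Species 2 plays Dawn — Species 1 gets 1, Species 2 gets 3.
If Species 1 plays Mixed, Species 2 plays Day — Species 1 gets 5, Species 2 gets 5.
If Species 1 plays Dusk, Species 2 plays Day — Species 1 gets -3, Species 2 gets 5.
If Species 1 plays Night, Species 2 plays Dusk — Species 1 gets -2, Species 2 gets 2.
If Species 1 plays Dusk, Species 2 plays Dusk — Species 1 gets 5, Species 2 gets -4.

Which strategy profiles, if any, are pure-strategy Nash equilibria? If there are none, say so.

(Mixed, Day)

Species 1 against Dawn: payoffs 0, 1, -4, -5 → best response Dusk.
Species 1 against Day: payoffs -5, -3, -4, 5 → best response Mixed.
Species 1 against Dusk: payoffs 2, 5, -2, -3 → best response Dusk.
Species 1 against Night: payoffs -4, -3, 4, 0 → best response Night.
Species 2 against Day: payoffs 3, 1, -4, -3 → best response Dawn.
Species 2 against Dusk: payoffs 3, 5, -4, -2 → best response Day.
Species 2 against Night: payoffs -5, 3, 2, -4 → best response Day.
Species 2 against Mixed: payoffs 2, 5, -5, 1 → best response Day.
Mutual best responses: (Mixed, Day).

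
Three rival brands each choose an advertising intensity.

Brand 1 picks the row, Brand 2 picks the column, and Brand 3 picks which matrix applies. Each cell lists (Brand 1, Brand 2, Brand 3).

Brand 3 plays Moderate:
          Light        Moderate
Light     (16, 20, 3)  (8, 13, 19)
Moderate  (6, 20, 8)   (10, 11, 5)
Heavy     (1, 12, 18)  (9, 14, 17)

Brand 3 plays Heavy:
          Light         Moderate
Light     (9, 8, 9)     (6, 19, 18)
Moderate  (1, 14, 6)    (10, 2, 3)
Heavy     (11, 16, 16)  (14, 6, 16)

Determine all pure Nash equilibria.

No pure-strategy Nash equilibrium.

For each strategy profile, look for a profitable unilateral deviation.
(Light, Light, Moderate): Brand 3 can switch to Heavy (3 → 9). Not NE.
(Light, Light, Heavy): Brand 1 can switch to Heavy (9 → 11). Not NE.
(Light, Moderate, Moderate): Brand 1 can switch to Moderate (8 → 10). Not NE.
(Light, Moderate, Heavy): Brand 1 can switch to Moderate (6 → 10). Not NE.
(Moderate, Light, Moderate): Brand 1 can switch to Light (6 → 16). Not NE.
(Moderate, Light, Heavy): Brand 1 can switch to Light (1 → 9). Not NE.
(Moderate, Moderate, Moderate): Brand 2 can switch to Light (11 → 20). Not NE.
(Moderate, Moderate, Heavy): Brand 1 can switch to Heavy (10 → 14). Not NE.
(Heavy, Light, Moderate): Brand 1 can switch to Light (1 → 16). Not NE.
(Heavy, Light, Heavy): Brand 3 can switch to Moderate (16 → 18). Not NE.
(Heavy, Moderate, Moderate): Brand 1 can switch to Moderate (9 → 10). Not NE.
(Heavy, Moderate, Heavy): Brand 2 can switch to Light (6 → 16). Not NE.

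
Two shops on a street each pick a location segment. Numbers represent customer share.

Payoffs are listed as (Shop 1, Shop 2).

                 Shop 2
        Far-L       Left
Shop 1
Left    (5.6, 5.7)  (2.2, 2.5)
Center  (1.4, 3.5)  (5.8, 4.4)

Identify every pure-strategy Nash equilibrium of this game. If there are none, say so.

(Left, Far-L): Shop 1 gets 5.6, best alternative 1.4; Shop 2 gets 5.7, best alternative 2.5. No profitable deviation — NE.
(Left, Left): Shop 1 can switch to Center (2.2 → 5.8). Not NE.
(Center, Far-L): Shop 1 can switch to Left (1.4 → 5.6). Not NE.
(Center, Left): Shop 1 gets 5.8, best alternative 2.2; Shop 2 gets 4.4, best alternative 3.5. No profitable deviation — NE.

Pure-strategy Nash equilibria: (Left, Far-L); (Center, Left)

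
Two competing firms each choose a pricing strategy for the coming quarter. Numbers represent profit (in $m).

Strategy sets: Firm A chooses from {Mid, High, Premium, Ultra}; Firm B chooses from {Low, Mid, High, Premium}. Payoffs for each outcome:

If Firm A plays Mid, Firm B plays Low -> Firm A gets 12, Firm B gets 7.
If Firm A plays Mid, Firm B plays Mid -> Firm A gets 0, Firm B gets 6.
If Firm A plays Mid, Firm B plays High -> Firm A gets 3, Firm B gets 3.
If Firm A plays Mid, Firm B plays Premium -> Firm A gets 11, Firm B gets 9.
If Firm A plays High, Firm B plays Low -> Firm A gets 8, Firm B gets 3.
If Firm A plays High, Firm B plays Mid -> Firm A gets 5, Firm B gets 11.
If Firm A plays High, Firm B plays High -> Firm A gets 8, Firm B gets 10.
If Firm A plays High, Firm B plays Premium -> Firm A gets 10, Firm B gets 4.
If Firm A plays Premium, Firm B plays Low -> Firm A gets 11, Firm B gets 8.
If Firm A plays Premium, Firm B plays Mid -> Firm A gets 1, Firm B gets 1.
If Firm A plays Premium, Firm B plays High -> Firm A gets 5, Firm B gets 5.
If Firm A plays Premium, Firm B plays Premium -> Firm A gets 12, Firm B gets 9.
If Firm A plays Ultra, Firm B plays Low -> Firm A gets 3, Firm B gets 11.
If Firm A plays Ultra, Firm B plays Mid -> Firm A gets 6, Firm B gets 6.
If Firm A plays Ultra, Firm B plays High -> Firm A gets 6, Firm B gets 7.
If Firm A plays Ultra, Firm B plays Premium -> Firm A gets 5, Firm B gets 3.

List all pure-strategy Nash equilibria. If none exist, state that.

(Mid, Low): Firm B can switch to Premium (7 → 9). Not NE.
(Mid, Mid): Firm A can switch to High (0 → 5). Not NE.
(Mid, High): Firm A can switch to High (3 → 8). Not NE.
(Mid, Premium): Firm A can switch to Premium (11 → 12). Not NE.
(High, Low): Firm A can switch to Mid (8 → 12). Not NE.
(High, Mid): Firm A can switch to Ultra (5 → 6). Not NE.
(High, High): Firm B can switch to Mid (10 → 11). Not NE.
(High, Premium): Firm A can switch to Mid (10 → 11). Not NE.
(Premium, Low): Firm A can switch to Mid (11 → 12). Not NE.
(Premium, Mid): Firm A can switch to High (1 → 5). Not NE.
(Premium, High): Firm A can switch to High (5 → 8). Not NE.
(Premium, Premium): Firm A gets 12, best alternative 11; Firm B gets 9, best alternative 8. No profitable deviation — NE.
(Ultra, Low): Firm A can switch to Mid (3 → 12). Not NE.
(The remaining 3 profiles each have a profitable deviation by the same check.)

Pure NE: (Premium, Premium)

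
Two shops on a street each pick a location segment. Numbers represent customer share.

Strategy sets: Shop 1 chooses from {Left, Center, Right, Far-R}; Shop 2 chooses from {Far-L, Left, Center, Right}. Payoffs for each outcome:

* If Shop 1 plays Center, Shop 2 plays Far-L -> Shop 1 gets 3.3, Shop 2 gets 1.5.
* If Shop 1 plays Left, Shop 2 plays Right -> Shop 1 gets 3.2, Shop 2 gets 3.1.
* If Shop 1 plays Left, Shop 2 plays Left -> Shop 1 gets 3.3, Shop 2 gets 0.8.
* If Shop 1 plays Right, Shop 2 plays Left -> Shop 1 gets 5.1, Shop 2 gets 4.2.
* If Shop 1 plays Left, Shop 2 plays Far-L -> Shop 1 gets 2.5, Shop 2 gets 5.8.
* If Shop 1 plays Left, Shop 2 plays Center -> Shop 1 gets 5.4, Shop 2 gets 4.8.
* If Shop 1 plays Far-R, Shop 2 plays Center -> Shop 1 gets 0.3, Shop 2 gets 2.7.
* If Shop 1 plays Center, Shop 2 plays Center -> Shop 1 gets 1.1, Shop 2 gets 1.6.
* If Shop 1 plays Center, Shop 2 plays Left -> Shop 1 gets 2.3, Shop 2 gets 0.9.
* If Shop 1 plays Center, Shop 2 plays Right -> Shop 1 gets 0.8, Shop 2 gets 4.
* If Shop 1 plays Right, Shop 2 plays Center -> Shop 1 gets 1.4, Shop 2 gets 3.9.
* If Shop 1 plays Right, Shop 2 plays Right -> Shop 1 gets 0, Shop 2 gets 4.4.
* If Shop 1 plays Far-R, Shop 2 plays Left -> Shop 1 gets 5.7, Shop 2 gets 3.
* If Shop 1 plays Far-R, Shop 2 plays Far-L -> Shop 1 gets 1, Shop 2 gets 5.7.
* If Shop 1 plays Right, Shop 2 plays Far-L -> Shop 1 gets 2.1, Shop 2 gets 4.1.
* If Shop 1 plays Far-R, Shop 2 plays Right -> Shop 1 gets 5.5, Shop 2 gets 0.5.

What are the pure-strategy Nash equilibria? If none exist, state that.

No pure-strategy Nash equilibrium.

(Left, Far-L): Shop 1 can switch to Center (2.5 → 3.3). Not NE.
(Left, Left): Shop 1 can switch to Right (3.3 → 5.1). Not NE.
(Left, Center): Shop 2 can switch to Far-L (4.8 → 5.8). Not NE.
(Left, Right): Shop 1 can switch to Far-R (3.2 → 5.5). Not NE.
(Center, Far-L): Shop 2 can switch to Center (1.5 → 1.6). Not NE.
(Center, Left): Shop 1 can switch to Left (2.3 → 3.3). Not NE.
(The remaining 10 profiles each have a profitable deviation by the same check.)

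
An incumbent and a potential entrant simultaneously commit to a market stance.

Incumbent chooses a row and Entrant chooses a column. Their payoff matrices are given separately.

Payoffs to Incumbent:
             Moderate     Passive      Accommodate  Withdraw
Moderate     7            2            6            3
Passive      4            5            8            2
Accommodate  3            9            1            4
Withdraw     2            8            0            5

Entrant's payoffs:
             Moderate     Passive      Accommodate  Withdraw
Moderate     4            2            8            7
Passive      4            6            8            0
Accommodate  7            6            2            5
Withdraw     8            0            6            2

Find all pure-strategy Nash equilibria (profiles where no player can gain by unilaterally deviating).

(Moderate, Moderate): Entrant can switch to Accommodate (4 → 8). Not NE.
(Moderate, Passive): Incumbent can switch to Passive (2 → 5). Not NE.
(Moderate, Accommodate): Incumbent can switch to Passive (6 → 8). Not NE.
(Moderate, Withdraw): Incumbent can switch to Accommodate (3 → 4). Not NE.
(Passive, Moderate): Incumbent can switch to Moderate (4 → 7). Not NE.
(Passive, Passive): Incumbent can switch to Accommodate (5 → 9). Not NE.
(Passive, Accommodate): Incumbent gets 8, best alternative 6; Entrant gets 8, best alternative 6. No profitable deviation — NE.
(Passive, Withdraw): Incumbent can switch to Moderate (2 → 3). Not NE.
(Accommodate, Moderate): Incumbent can switch to Moderate (3 → 7). Not NE.
(The remaining 7 profiles each have a profitable deviation by the same check.)

The unique pure-strategy Nash equilibrium is (Passive, Accommodate).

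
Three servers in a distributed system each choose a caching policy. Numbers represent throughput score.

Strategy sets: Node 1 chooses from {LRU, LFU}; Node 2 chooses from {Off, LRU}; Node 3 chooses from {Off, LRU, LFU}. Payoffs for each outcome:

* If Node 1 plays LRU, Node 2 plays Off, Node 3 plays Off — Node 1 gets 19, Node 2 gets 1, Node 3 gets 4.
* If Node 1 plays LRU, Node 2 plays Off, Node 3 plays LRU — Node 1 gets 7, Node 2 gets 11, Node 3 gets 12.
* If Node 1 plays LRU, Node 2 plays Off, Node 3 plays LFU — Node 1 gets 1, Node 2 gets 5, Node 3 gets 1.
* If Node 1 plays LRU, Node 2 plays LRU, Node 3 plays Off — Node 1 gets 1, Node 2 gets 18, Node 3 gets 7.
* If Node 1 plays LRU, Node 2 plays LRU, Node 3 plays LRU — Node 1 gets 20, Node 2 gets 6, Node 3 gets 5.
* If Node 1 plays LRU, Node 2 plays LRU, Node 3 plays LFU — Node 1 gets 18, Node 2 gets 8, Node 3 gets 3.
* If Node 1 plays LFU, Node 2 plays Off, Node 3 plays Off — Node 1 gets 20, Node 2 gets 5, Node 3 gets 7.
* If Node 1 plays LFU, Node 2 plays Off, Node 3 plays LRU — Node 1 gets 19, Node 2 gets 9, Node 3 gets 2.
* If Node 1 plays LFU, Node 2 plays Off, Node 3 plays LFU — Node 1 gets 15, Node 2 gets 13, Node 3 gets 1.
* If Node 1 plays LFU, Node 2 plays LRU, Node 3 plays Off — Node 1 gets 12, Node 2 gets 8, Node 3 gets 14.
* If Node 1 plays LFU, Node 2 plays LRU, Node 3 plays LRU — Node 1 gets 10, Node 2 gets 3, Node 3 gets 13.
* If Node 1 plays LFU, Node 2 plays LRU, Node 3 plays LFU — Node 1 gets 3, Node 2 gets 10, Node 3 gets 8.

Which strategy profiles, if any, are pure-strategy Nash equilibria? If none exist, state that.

(LFU, LRU, Off)

(LRU, Off, Off): Node 1 can switch to LFU (19 → 20). Not NE.
(LRU, Off, LRU): Node 1 can switch to LFU (7 → 19). Not NE.
(LRU, Off, LFU): Node 1 can switch to LFU (1 → 15). Not NE.
(LRU, LRU, Off): Node 1 can switch to LFU (1 → 12). Not NE.
(LRU, LRU, LRU): Node 2 can switch to Off (6 → 11). Not NE.
(LRU, LRU, LFU): Node 3 can switch to Off (3 → 7). Not NE.
(LFU, Off, Off): Node 2 can switch to LRU (5 → 8). Not NE.
(LFU, Off, LRU): Node 3 can switch to Off (2 → 7). Not NE.
(LFU, LRU, Off): Node 1 gets 12, best alternative 1; Node 2 gets 8, best alternative 5; Node 3 gets 14, best alternative 13. No profitable deviation — NE.
(The remaining 3 profiles each have a profitable deviation by the same check.)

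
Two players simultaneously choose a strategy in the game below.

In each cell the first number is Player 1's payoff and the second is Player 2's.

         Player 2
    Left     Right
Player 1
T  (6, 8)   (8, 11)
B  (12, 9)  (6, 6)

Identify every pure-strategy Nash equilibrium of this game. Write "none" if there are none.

Mark each player's best response to every combination of opponents' strategies; a profile where every player is best-responding is a pure Nash equilibrium.
Player 1 against Left: payoffs 6, 12 → best response B.
Player 1 against Right: payoffs 8, 6 → best response T.
Player 2 against T: payoffs 8, 11 → best response Right.
Player 2 against B: payoffs 9, 6 → best response Left.
Mutual best responses: (T, Right); (B, Left).

(T, Right), (B, Left)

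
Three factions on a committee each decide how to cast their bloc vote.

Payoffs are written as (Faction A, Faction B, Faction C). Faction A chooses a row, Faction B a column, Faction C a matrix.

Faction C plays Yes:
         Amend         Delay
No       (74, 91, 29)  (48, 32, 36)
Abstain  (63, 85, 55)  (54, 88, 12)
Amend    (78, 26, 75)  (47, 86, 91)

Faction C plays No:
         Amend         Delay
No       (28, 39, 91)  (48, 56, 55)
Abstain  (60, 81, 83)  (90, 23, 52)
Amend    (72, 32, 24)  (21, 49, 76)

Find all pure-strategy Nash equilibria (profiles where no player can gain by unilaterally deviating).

There is no pure-strategy Nash equilibrium.

Faction A against (Amend, Yes): payoffs 74, 63, 78 → best response Amend.
Faction A against (Amend, No): payoffs 28, 60, 72 → best response Amend.
Faction A against (Delay, Yes): payoffs 48, 54, 47 → best response Abstain.
Faction A against (Delay, No): payoffs 48, 90, 21 → best response Abstain.
Faction B against (No, Yes): payoffs 91, 32 → best response Amend.
Faction B against (No, No): payoffs 39, 56 → best response Delay.
Faction B against (Abstain, Yes): payoffs 85, 88 → best response Delay.
Faction B against (Abstain, No): payoffs 81, 23 → best response Amend.
Faction B against (Amend, Yes): payoffs 26, 86 → best response Delay.
Faction B against (Amend, No): payoffs 32, 49 → best response Delay.
Faction C against (No, Amend): payoffs 29, 91 → best response No.
Faction C against (No, Delay): payoffs 36, 55 → best response No.
Faction C against (Abstain, Amend): payoffs 55, 83 → best response No.
Faction C against (Abstain, Delay): payoffs 12, 52 → best response No.
Faction C against (Amend, Amend): payoffs 75, 24 → best response Yes.
Faction C against (Amend, Delay): payoffs 91, 76 → best response Yes.
No profile is a mutual best response for all players.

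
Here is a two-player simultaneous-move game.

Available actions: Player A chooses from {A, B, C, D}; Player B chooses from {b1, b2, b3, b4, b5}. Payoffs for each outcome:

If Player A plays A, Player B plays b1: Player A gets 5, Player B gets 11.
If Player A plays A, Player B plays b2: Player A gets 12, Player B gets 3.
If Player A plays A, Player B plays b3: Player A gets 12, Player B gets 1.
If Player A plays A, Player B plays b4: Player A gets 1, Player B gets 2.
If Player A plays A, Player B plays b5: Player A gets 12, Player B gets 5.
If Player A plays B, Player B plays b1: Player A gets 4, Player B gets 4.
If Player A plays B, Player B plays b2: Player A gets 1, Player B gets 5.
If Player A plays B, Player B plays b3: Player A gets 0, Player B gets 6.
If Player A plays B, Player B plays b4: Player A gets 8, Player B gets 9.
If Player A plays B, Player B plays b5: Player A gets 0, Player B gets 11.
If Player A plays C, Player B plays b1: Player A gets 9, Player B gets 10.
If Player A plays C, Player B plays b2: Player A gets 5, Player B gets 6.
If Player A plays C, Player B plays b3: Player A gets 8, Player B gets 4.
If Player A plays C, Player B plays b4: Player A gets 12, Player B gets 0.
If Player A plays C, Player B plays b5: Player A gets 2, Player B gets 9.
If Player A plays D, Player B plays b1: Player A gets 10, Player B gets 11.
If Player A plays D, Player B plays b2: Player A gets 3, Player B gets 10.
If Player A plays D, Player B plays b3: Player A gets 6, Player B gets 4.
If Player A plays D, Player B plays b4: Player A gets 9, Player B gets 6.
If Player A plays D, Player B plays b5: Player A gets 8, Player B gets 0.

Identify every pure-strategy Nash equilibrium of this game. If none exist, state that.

The unique pure-strategy Nash equilibrium is (D, b1).

(A, b1): Player A can switch to C (5 → 9). Not NE.
(A, b2): Player B can switch to b1 (3 → 11). Not NE.
(A, b3): Player B can switch to b1 (1 → 11). Not NE.
(A, b4): Player A can switch to B (1 → 8). Not NE.
(A, b5): Player B can switch to b1 (5 → 11). Not NE.
(B, b1): Player A can switch to A (4 → 5). Not NE.
(B, b2): Player A can switch to A (1 → 12). Not NE.
(B, b3): Player A can switch to A (0 → 12). Not NE.
(D, b1): Player A gets 10, best alternative 9; Player B gets 11, best alternative 10. No profitable deviation — NE.
(The remaining 11 profiles each have a profitable deviation by the same check.)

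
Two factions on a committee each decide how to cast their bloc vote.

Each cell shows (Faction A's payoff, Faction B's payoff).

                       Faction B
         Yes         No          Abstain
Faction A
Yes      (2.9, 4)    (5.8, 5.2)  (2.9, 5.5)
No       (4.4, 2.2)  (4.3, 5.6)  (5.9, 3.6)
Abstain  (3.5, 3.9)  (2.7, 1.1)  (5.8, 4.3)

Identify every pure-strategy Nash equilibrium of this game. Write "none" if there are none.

This game has no pure Nash equilibrium.

Faction A against Yes: payoffs 2.9, 4.4, 3.5 → best response No.
Faction A against No: payoffs 5.8, 4.3, 2.7 → best response Yes.
Faction A against Abstain: payoffs 2.9, 5.9, 5.8 → best response No.
Faction B against Yes: payoffs 4, 5.2, 5.5 → best response Abstain.
Faction B against No: payoffs 2.2, 5.6, 3.6 → best response No.
Faction B against Abstain: payoffs 3.9, 1.1, 4.3 → best response Abstain.
No profile is a mutual best response for all players.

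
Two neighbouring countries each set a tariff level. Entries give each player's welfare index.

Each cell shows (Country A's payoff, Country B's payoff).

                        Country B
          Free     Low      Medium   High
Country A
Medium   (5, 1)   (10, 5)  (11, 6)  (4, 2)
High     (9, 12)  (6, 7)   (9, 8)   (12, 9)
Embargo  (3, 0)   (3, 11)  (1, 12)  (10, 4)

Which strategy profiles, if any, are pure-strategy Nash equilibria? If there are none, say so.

(Medium, Free): Country A can switch to High (5 → 9). Not NE.
(Medium, Low): Country B can switch to Medium (5 → 6). Not NE.
(Medium, Medium): Country A gets 11, best alternative 9; Country B gets 6, best alternative 5. No profitable deviation — NE.
(Medium, High): Country A can switch to High (4 → 12). Not NE.
(High, Free): Country A gets 9, best alternative 5; Country B gets 12, best alternative 9. No profitable deviation — NE.
(High, Low): Country A can switch to Medium (6 → 10). Not NE.
(High, Medium): Country A can switch to Medium (9 → 11). Not NE.
(High, High): Country B can switch to Free (9 → 12). Not NE.
(Embargo, Free): Country A can switch to Medium (3 → 5). Not NE.
(Embargo, Low): Country A can switch to Medium (3 → 10). Not NE.
(Embargo, Medium): Country A can switch to Medium (1 → 11). Not NE.
(Embargo, High): Country A can switch to High (10 → 12). Not NE.

Pure-strategy Nash equilibria: (Medium, Medium); (High, Free)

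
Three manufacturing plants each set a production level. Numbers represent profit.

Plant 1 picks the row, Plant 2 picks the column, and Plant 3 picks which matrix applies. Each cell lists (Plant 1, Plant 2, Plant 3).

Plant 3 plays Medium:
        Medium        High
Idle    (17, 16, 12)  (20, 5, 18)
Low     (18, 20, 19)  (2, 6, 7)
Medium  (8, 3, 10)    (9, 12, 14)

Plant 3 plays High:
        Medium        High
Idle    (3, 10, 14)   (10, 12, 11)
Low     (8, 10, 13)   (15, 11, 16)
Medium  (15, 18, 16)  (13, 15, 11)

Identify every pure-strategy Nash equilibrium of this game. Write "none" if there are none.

(Idle, Medium, Medium): Plant 1 can switch to Low (17 → 18). Not NE.
(Idle, Medium, High): Plant 1 can switch to Low (3 → 8). Not NE.
(Idle, High, Medium): Plant 2 can switch to Medium (5 → 16). Not NE.
(Idle, High, High): Plant 1 can switch to Low (10 → 15). Not NE.
(Low, Medium, Medium): Plant 1 gets 18, best alternative 17; Plant 2 gets 20, best alternative 6; Plant 3 gets 19, best alternative 13. No profitable deviation — NE.
(Low, Medium, High): Plant 1 can switch to Medium (8 → 15). Not NE.
(Low, High, Medium): Plant 1 can switch to Idle (2 → 20). Not NE.
(Low, High, High): Plant 1 gets 15, best alternative 13; Plant 2 gets 11, best alternative 10; Plant 3 gets 16, best alternative 7. No profitable deviation — NE.
(Medium, Medium, High): Plant 1 gets 15, best alternative 8; Plant 2 gets 18, best alternative 15; Plant 3 gets 16, best alternative 10. No profitable deviation — NE.
(The remaining 3 profiles each have a profitable deviation by the same check.)

Pure-strategy Nash equilibria: (Low, Medium, Medium); (Low, High, High); (Medium, Medium, High)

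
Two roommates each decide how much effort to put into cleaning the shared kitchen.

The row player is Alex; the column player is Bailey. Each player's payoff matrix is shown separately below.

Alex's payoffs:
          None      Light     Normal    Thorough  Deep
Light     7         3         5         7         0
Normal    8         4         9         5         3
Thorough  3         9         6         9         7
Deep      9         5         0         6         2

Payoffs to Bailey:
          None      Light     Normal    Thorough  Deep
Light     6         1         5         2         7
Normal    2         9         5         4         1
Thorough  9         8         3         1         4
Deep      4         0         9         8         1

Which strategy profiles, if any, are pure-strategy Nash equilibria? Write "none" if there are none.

This game has no pure Nash equilibrium.

Check each profile: it is a Nash equilibrium iff no player can strictly gain by switching unilaterally.
(Light, None): Alex can switch to Normal (7 → 8). Not NE.
(Light, Light): Alex can switch to Normal (3 → 4). Not NE.
(Light, Normal): Alex can switch to Normal (5 → 9). Not NE.
(Light, Thorough): Alex can switch to Thorough (7 → 9). Not NE.
(Light, Deep): Alex can switch to Normal (0 → 3). Not NE.
(Normal, None): Alex can switch to Deep (8 → 9). Not NE.
(The remaining 14 profiles each have a profitable deviation by the same check.)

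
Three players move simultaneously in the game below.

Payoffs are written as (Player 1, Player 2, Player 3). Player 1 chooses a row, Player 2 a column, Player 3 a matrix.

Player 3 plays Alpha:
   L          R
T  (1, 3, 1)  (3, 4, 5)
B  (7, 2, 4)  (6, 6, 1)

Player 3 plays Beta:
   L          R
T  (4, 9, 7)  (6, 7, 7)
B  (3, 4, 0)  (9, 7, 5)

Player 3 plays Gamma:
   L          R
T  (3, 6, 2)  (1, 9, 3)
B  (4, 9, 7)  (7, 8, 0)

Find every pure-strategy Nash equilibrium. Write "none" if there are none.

(T, L, Beta) and (B, L, Gamma) and (B, R, Beta)

Player 1 against (L, Alpha): payoffs 1, 7 → best response B.
Player 1 against (L, Beta): payoffs 4, 3 → best response T.
Player 1 against (L, Gamma): payoffs 3, 4 → best response B.
Player 1 against (R, Alpha): payoffs 3, 6 → best response B.
Player 1 against (R, Beta): payoffs 6, 9 → best response B.
Player 1 against (R, Gamma): payoffs 1, 7 → best response B.
Player 2 against (T, Alpha): payoffs 3, 4 → best response R.
Player 2 against (T, Beta): payoffs 9, 7 → best response L.
Player 2 against (T, Gamma): payoffs 6, 9 → best response R.
Player 2 against (B, Alpha): payoffs 2, 6 → best response R.
Player 2 against (B, Beta): payoffs 4, 7 → best response R.
Player 2 against (B, Gamma): payoffs 9, 8 → best response L.
Player 3 against (T, L): payoffs 1, 7, 2 → best response Beta.
Player 3 against (T, R): payoffs 5, 7, 3 → best response Beta.
Player 3 against (B, L): payoffs 4, 0, 7 → best response Gamma.
Player 3 against (B, R): payoffs 1, 5, 0 → best response Beta.
Mutual best responses: (T, L, Beta); (B, L, Gamma); (B, R, Beta).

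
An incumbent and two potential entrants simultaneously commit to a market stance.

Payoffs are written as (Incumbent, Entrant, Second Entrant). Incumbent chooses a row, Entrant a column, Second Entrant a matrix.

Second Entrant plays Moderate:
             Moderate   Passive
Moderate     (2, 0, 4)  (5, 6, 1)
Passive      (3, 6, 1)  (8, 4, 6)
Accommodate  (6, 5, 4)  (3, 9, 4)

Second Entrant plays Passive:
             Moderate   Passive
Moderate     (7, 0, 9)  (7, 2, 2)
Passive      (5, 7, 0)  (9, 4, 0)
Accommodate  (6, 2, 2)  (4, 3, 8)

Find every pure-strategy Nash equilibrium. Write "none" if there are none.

Check each profile: it is a Nash equilibrium iff no player can strictly gain by switching unilaterally.
(Moderate, Moderate, Moderate): Incumbent can switch to Passive (2 → 3). Not NE.
(Moderate, Moderate, Passive): Entrant can switch to Passive (0 → 2). Not NE.
(Moderate, Passive, Moderate): Incumbent can switch to Passive (5 → 8). Not NE.
(Moderate, Passive, Passive): Incumbent can switch to Passive (7 → 9). Not NE.
(Passive, Moderate, Moderate): Incumbent can switch to Accommodate (3 → 6). Not NE.
(Passive, Moderate, Passive): Incumbent can switch to Moderate (5 → 7). Not NE.
(Passive, Passive, Moderate): Entrant can switch to Moderate (4 → 6). Not NE.
(Passive, Passive, Passive): Entrant can switch to Moderate (4 → 7). Not NE.
(Accommodate, Moderate, Moderate): Entrant can switch to Passive (5 → 9). Not NE.
(Accommodate, Moderate, Passive): Incumbent can switch to Moderate (6 → 7). Not NE.
(Accommodate, Passive, Moderate): Incumbent can switch to Moderate (3 → 5). Not NE.
(Accommodate, Passive, Passive): Incumbent can switch to Moderate (4 → 7). Not NE.

none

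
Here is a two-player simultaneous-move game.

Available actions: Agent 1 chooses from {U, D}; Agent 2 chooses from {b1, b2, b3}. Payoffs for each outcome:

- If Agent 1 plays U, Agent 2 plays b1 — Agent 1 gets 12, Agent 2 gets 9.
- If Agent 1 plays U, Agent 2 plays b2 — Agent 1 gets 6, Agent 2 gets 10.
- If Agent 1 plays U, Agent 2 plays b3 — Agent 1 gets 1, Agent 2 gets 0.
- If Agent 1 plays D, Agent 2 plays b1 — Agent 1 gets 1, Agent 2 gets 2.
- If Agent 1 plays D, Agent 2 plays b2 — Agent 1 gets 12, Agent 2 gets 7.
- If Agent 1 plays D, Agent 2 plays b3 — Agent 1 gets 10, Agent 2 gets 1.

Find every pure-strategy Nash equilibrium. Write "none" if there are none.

(D, b2)

(U, b1): Agent 2 can switch to b2 (9 → 10). Not NE.
(U, b2): Agent 1 can switch to D (6 → 12). Not NE.
(U, b3): Agent 1 can switch to D (1 → 10). Not NE.
(D, b1): Agent 1 can switch to U (1 → 12). Not NE.
(D, b2): Agent 1 gets 12, best alternative 6; Agent 2 gets 7, best alternative 2. No profitable deviation — NE.
(D, b3): Agent 2 can switch to b1 (1 → 2). Not NE.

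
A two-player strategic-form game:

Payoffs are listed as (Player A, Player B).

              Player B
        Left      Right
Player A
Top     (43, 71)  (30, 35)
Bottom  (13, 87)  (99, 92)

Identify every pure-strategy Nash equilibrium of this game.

Player A against Left: payoffs 43, 13 → best response Top.
Player A against Right: payoffs 30, 99 → best response Bottom.
Player B against Top: payoffs 71, 35 → best response Left.
Player B against Bottom: payoffs 87, 92 → best response Right.
Mutual best responses: (Top, Left); (Bottom, Right).

The pure Nash equilibria are (Top, Left), (Bottom, Right).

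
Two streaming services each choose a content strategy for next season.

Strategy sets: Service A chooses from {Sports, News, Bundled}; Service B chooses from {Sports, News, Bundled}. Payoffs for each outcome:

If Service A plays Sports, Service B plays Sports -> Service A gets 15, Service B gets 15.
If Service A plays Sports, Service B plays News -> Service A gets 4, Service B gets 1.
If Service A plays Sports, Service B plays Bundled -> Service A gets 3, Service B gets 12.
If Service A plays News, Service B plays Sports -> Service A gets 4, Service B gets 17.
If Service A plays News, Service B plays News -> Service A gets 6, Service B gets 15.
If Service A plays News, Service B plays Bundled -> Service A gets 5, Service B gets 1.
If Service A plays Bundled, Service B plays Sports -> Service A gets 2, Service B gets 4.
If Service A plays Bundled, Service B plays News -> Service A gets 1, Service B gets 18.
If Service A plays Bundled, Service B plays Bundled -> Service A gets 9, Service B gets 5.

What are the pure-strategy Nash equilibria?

(Sports, Sports)

(Sports, Sports): Service A gets 15, best alternative 4; Service B gets 15, best alternative 12. No profitable deviation — NE.
(Sports, News): Service A can switch to News (4 → 6). Not NE.
(Sports, Bundled): Service A can switch to News (3 → 5). Not NE.
(News, Sports): Service A can switch to Sports (4 → 15). Not NE.
(News, News): Service B can switch to Sports (15 → 17). Not NE.
(News, Bundled): Service A can switch to Bundled (5 → 9). Not NE.
(Bundled, Sports): Service A can switch to Sports (2 → 15). Not NE.
(Bundled, News): Service A can switch to Sports (1 → 4). Not NE.
(Bundled, Bundled): Service B can switch to News (5 → 18). Not NE.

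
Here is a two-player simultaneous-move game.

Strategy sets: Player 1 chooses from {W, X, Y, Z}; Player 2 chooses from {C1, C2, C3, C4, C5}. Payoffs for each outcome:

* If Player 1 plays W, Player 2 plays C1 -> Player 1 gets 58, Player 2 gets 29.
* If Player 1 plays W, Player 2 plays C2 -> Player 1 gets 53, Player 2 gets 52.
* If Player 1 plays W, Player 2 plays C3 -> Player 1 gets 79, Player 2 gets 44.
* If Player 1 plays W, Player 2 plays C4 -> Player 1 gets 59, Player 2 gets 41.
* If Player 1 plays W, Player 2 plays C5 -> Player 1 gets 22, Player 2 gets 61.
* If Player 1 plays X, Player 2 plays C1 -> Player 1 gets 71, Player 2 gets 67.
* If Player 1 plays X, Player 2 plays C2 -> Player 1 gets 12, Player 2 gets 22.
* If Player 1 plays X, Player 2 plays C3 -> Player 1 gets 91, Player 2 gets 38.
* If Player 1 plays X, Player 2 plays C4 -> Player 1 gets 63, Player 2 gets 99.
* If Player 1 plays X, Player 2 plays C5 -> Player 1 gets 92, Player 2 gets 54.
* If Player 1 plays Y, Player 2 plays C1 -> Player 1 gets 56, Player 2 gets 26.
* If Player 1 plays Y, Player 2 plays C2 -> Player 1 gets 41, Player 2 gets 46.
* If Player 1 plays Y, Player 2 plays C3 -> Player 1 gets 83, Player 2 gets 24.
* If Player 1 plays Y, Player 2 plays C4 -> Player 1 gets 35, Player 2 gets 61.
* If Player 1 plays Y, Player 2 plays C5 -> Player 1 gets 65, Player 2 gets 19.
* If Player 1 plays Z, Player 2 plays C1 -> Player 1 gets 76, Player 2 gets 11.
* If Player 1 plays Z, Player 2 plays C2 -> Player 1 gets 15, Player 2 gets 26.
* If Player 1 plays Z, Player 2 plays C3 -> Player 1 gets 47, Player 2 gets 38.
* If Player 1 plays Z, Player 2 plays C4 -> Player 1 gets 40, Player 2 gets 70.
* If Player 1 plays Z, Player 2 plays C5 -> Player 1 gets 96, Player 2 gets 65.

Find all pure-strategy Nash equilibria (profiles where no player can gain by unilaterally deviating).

For each strategy profile, look for a profitable unilateral deviation.
(W, C1): Player 1 can switch to X (58 → 71). Not NE.
(W, C2): Player 2 can switch to C5 (52 → 61). Not NE.
(W, C3): Player 1 can switch to X (79 → 91). Not NE.
(W, C4): Player 1 can switch to X (59 → 63). Not NE.
(W, C5): Player 1 can switch to X (22 → 92). Not NE.
(X, C1): Player 1 can switch to Z (71 → 76). Not NE.
(X, C4): Player 1 gets 63, best alternative 59; Player 2 gets 99, best alternative 67. No profitable deviation — NE.
(The remaining 13 profiles each have a profitable deviation by the same check.)

(X, C4)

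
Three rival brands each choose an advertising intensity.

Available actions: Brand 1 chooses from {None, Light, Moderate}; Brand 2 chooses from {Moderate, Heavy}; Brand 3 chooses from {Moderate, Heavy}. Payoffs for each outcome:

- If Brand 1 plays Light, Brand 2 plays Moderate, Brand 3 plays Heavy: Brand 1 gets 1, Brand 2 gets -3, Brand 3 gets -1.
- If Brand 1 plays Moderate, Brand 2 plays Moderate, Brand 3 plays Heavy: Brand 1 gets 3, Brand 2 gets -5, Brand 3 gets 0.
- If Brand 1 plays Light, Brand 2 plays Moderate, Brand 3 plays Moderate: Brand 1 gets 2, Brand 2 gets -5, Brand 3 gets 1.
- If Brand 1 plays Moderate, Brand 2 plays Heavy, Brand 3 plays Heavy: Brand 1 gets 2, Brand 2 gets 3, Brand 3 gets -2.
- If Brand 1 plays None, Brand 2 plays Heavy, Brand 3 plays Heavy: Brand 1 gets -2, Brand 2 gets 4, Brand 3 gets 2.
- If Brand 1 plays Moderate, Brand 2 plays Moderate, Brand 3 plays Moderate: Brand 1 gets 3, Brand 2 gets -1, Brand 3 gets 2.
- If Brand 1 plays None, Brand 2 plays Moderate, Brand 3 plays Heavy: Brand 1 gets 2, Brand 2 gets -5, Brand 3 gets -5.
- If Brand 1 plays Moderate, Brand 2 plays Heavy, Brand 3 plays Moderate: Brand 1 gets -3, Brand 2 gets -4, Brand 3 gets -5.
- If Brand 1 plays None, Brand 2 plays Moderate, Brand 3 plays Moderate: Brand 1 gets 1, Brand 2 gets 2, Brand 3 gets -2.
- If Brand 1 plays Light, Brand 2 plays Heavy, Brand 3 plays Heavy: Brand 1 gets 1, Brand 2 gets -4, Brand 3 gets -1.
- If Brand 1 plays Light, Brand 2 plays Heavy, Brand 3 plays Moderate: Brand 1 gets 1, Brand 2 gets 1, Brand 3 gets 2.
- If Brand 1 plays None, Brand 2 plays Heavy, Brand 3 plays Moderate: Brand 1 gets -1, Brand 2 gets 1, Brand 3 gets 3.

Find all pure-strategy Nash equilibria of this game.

Brand 1 against (Moderate, Moderate): payoffs 1, 2, 3 → best response Moderate.
Brand 1 against (Moderate, Heavy): payoffs 2, 1, 3 → best response Moderate.
Brand 1 against (Heavy, Moderate): payoffs -1, 1, -3 → best response Light.
Brand 1 against (Heavy, Heavy): payoffs -2, 1, 2 → best response Moderate.
Brand 2 against (None, Moderate): payoffs 2, 1 → best response Moderate.
Brand 2 against (None, Heavy): payoffs -5, 4 → best response Heavy.
Brand 2 against (Light, Moderate): payoffs -5, 1 → best response Heavy.
Brand 2 against (Light, Heavy): payoffs -3, -4 → best response Moderate.
Brand 2 against (Moderate, Moderate): payoffs -1, -4 → best response Moderate.
Brand 2 against (Moderate, Heavy): payoffs -5, 3 → best response Heavy.
Brand 3 against (None, Moderate): payoffs -2, -5 → best response Moderate.
Brand 3 against (None, Heavy): payoffs 3, 2 → best response Moderate.
Brand 3 against (Light, Moderate): payoffs 1, -1 → best response Moderate.
Brand 3 against (Light, Heavy): payoffs 2, -1 → best response Moderate.
Brand 3 against (Moderate, Moderate): payoffs 2, 0 → best response Moderate.
Brand 3 against (Moderate, Heavy): payoffs -5, -2 → best response Heavy.
Mutual best responses: (Light, Heavy, Moderate); (Moderate, Moderate, Moderate); (Moderate, Heavy, Heavy).

(Light, Heavy, Moderate); (Moderate, Moderate, Moderate); (Moderate, Heavy, Heavy)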